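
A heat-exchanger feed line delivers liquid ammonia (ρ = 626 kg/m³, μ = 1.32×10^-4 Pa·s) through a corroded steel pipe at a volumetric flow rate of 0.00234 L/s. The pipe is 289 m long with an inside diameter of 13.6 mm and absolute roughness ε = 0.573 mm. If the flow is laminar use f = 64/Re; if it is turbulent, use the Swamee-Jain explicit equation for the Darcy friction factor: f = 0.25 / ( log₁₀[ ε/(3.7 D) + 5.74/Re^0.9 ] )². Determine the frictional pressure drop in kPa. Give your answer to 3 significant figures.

Q = 0.00234 L/s = 0.00234/1000 = 2.34e-06 m³/s.
Cross-sectional area A = πD²/4 = π(0.0136)²/4 = 0.0001453 m²; mean velocity V = Q/A = 2.34e-06/0.0001453 = 0.01611 m/s.
Reynolds number Re = ρVD/μ = 626 · 0.01611 · 0.0136 / 0.000132 = 1039.
Re < 2300 → laminar flow, so f = 64/Re = 64/1039 = 0.0616 (the turbulent correlation is not needed).
Darcy-Weisbach: ΔP = f(L/D)(ρV²/2) = 0.0616·(289/0.0136)·(626·0.01611²/2) = 0.0616·2.125e+04·0.08122 = 106.3 Pa.
ΔP = 106.3 Pa = 0.106 kPa.

ΔP ≈ 0.106 kPa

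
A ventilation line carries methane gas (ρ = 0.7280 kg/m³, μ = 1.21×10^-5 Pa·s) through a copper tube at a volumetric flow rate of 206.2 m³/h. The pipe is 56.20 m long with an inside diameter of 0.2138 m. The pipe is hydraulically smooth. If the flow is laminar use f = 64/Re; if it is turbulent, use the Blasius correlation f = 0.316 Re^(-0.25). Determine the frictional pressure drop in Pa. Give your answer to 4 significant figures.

ΔP ≈ 6.430 Pa

Q = 206.2 m³/h = 206.2/3600 = 0.05728 m³/s.
Cross-sectional area A = πD²/4 = π(0.2138)²/4 = 0.0359 m²; mean velocity V = Q/A = 0.05728/0.0359 = 1.595 m/s.
Reynolds number Re = ρVD/μ = 0.728 · 1.595 · 0.2138 / 1.21e-05 = 2.052e+04.
Re > 4000 → turbulent. Smooth-pipe (Blasius): f = 0.316 Re^(-0.25) = 0.316/(2.052e+04)^0.25 = 0.0264.
Darcy-Weisbach: ΔP = f(L/D)(ρV²/2) = 0.0264·(56.2/0.2138)·(0.728·1.595²/2) = 0.0264·262.9·0.9265 = 6.43 Pa.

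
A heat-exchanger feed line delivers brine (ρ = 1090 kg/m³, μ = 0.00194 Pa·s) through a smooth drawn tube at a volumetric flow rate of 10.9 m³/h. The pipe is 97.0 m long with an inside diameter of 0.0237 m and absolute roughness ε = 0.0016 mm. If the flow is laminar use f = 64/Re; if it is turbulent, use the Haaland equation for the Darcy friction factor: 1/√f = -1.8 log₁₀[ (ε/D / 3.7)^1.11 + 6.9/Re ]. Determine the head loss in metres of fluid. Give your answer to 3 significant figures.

h_f ≈ 181 m

Q = 10.9 m³/h = 10.9/3600 = 0.003028 m³/s.
Cross-sectional area A = πD²/4 = π(0.0237)²/4 = 0.0004412 m²; mean velocity V = Q/A = 0.003028/0.0004412 = 6.863 m/s.
Reynolds number Re = ρVD/μ = 1090 · 6.863 · 0.0237 / 0.00194 = 9.139e+04.
Re > 4000 → turbulent. Relative roughness ε/D = 1.6e-06/0.0237 = 6.75e-05. Haaland: 1/√f = -1.8 log₁₀[(6.75e-05/3.7)^1.11 + 6.9/9.139e+04] = -1.8 log₁₀[5.49e-06 + 7.55e-05] = 7.365, so f = 0.01844.
Darcy-Weisbach: ΔP = f(L/D)(ρV²/2) = 0.01844·(97/0.0237)·(1090·6.863²/2) = 0.01844·4093·2.567e+04 = 1.937e+06 Pa.
Head loss h_f = ΔP/(ρg) = 1.937e+06/(1090·9.81) = 181 m.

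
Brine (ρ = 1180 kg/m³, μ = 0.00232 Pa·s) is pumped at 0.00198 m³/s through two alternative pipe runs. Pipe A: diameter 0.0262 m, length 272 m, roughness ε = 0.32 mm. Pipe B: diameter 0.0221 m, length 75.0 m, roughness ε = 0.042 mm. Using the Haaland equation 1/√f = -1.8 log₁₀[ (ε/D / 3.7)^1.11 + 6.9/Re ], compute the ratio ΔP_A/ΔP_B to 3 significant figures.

ΔP_A/ΔP_B ≈ 2.51

Pipe A: V = Q/A = 0.00198/0.0005391 = 3.673 m/s; Re = 4.894e+04; ε/D = 0.0122; Haaland → f = 0.04169; ΔP_A = f(L/D)(ρV²/2) = 3.444e+06 Pa.
Pipe B: V = Q/A = 0.00198/0.0003836 = 5.162 m/s; Re = 5.802e+04; ε/D = 0.0019; Haaland → f = 0.0257; ΔP_B = f(L/D)(ρV²/2) = 1.371e+06 Pa.
ΔP_A/ΔP_B = 3.444e+06/1.371e+06 = 2.51.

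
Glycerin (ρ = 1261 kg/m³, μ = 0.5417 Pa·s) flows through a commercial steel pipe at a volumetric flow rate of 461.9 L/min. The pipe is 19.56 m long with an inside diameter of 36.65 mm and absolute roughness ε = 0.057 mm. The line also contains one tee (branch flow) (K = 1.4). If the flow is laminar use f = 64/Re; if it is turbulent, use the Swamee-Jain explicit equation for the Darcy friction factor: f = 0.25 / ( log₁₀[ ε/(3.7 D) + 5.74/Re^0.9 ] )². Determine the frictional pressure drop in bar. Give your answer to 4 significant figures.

ΔP ≈ 18.89 bar

Q = 461.9 L/min = 461.9/60000 = 0.007698 m³/s.
Cross-sectional area A = πD²/4 = π(0.03665)²/4 = 0.001055 m²; mean velocity V = Q/A = 0.007698/0.001055 = 7.297 m/s.
Reynolds number Re = ρVD/μ = 1261 · 7.297 · 0.03665 / 0.542 = 622.6.
Re < 2300 → laminar flow, so f = 64/Re = 64/622.6 = 0.1028 (the turbulent correlation is not needed).
Total minor-loss coefficient ΣK = 1·1.4 = 1.4.
ΔP = [f·L/D + ΣK]·(ρV²/2) = [0.1028·19.56/0.03665 + 1.4]·(1261·7.297²/2) = [54.86 + 1.4]·3.357e+04 = 1.889e+06 Pa.
ΔP = 1.889e+06 Pa = 18.89 bar.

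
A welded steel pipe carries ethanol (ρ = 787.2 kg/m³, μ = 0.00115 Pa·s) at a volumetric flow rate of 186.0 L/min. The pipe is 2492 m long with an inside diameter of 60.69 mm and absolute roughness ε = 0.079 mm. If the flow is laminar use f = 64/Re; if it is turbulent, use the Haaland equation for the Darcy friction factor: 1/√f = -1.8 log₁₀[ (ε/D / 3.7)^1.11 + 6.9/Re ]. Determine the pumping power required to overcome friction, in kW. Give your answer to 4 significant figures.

P ≈ 1.433 kW

Q = 186.0 L/min = 186.0/60000 = 0.0031 m³/s.
Cross-sectional area A = πD²/4 = π(0.06069)²/4 = 0.002893 m²; mean velocity V = Q/A = 0.0031/0.002893 = 1.072 m/s.
Reynolds number Re = ρVD/μ = 787.2 · 1.072 · 0.06069 / 0.00115 = 4.452e+04.
Re > 4000 → turbulent. Relative roughness ε/D = 7.9e-05/0.06069 = 0.0013. Haaland: 1/√f = -1.8 log₁₀[(0.0013/3.7)^1.11 + 6.9/4.452e+04] = -1.8 log₁₀[0.000147 + 0.000155] = 6.337, so f = 0.0249.
Darcy-Weisbach: ΔP = f(L/D)(ρV²/2) = 0.0249·(2492/0.06069)·(787.2·1.072²/2) = 0.0249·4.106e+04·452 = 4.622e+05 Pa.
Pumping power P = QΔP = 0.0031·4.622e+05 = 1432.8 W = 1.433 kW.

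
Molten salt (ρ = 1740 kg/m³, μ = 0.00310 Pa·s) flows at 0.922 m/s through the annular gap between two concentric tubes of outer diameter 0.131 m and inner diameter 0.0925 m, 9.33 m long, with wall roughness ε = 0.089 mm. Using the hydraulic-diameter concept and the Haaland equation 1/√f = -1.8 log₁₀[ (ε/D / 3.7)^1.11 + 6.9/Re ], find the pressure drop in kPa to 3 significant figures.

ΔP ≈ 5.39 kPa

Hydraulic diameter D_h = 4A/P = D_o - D_i = 0.131 - 0.0925 = 0.0385 m.
Re = ρVD_h/μ = 1740·0.922·0.0385/0.0031 = 1.992e+04.
ε/D_h = 8.9e-05/0.0385 = 0.00231; Haaland gives 1/√f = -1.8 log₁₀[0.000277+0.000346] = 5.769, so f = 0.03005.
ΔP = f(L/D_h)(ρV²/2) = 0.03005·9.33/0.0385·739.6 = 5385 Pa.
ΔP = 5.39 kPa.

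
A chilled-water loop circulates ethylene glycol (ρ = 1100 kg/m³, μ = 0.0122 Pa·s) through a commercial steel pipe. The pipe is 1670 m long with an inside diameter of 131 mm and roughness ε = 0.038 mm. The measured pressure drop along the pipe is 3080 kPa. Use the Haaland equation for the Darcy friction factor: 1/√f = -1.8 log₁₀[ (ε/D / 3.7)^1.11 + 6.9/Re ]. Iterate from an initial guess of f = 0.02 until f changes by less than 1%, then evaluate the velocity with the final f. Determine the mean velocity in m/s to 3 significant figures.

Rearranging Darcy-Weisbach: V = √(2·ΔP·D/(f·L·ρ)). With ε/D = 3.8e-05/0.131 = 0.00029, iterate starting from f = 0.02:
  f = 0.02 → V = √(2·3.08e+06·0.131/(0.02·1670·1100)) = 4.687 m/s; Re = ρVD/μ = 5.536e+04; f → 0.02118
  f = 0.02118 → V = 4.554 m/s; Re = 5.379e+04; f → 0.0213
Converged (Δf/f < 1%). With the final f = 0.0213: V = √(2·3.08e+06·0.131/(0.0213·1670·1100)) = 4.542 m/s.

V ≈ 4.54 m/s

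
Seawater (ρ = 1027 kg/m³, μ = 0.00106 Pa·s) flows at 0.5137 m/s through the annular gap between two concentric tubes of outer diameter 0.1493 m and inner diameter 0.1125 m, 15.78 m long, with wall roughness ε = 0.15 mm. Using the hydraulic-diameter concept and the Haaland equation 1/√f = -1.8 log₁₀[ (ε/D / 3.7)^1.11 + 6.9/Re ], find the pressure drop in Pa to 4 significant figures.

Hydraulic diameter D_h = 4A/P = D_o - D_i = 0.1493 - 0.1125 = 0.0368 m.
Re = ρVD_h/μ = 1027·0.5137·0.0368/0.00106 = 1.832e+04.
ε/D_h = 0.00015/0.0368 = 0.00408; Haaland gives 1/√f = -1.8 log₁₀[0.000521+0.000377] = 5.485, so f = 0.03324.
ΔP = f(L/D_h)(ρV²/2) = 0.03324·15.78/0.0368·135.5 = 1932 Pa.

ΔP ≈ 1932 Pa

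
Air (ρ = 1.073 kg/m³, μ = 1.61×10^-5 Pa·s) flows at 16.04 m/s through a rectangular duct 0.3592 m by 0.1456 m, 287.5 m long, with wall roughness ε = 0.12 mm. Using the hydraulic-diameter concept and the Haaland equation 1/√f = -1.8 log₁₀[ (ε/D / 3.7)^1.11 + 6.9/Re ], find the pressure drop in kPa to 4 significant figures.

ΔP ≈ 3.619 kPa

Hydraulic diameter D_h = 4A/P = 4·(0.3592·0.1456)/(2·(0.3592+0.1456)) = 0.2092/1.01 = 0.2072 m.
Re = ρVD_h/μ = 1.073·16.04·0.2072/1.61e-05 = 2.215e+05.
ε/D_h = 0.00012/0.2072 = 0.000579; Haaland gives 1/√f = -1.8 log₁₀[5.97e-05+3.12e-05] = 7.275, so f = 0.01889.
ΔP = f(L/D_h)(ρV²/2) = 0.01889·287.5/0.2072·138 = 3619 Pa.
ΔP = 3.619 kPa.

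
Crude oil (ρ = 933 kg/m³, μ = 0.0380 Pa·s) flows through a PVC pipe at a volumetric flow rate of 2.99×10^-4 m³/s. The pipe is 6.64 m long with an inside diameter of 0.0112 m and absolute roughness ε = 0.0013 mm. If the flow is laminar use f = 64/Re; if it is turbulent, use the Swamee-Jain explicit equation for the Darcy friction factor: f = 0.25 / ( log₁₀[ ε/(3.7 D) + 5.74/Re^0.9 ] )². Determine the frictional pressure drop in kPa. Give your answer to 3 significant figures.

Cross-sectional area A = πD²/4 = π(0.0112)²/4 = 9.852e-05 m²; mean velocity V = Q/A = 0.000299/9.852e-05 = 3.035 m/s.
Reynolds number Re = ρVD/μ = 933 · 3.035 · 0.0112 / 0.038 = 834.6.
Re < 2300 → laminar flow, so f = 64/Re = 64/834.6 = 0.07669 (the turbulent correlation is not needed).
Darcy-Weisbach: ΔP = f(L/D)(ρV²/2) = 0.07669·(6.64/0.0112)·(933·3.035²/2) = 0.07669·592.9·4297 = 1.953e+05 Pa.
ΔP = 1.953e+05 Pa = 195 kPa.

ΔP ≈ 195 kPa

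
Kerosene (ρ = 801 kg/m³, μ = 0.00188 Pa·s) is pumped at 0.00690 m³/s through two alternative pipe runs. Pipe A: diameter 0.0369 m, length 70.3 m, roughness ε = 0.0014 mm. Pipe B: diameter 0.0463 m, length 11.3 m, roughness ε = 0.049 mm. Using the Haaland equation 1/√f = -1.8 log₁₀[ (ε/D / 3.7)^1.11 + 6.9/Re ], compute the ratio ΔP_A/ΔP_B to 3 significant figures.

Pipe A: V = Q/A = 0.0069/0.001069 = 6.452 m/s; Re = 1.014e+05; ε/D = 3.79e-05; Haaland → f = 0.01793; ΔP_A = f(L/D)(ρV²/2) = 5.695e+05 Pa.
Pipe B: V = Q/A = 0.0069/0.001684 = 4.098 m/s; Re = 8.084e+04; ε/D = 0.00106; Haaland → f = 0.02261; ΔP_B = f(L/D)(ρV²/2) = 3.712e+04 Pa.
ΔP_A/ΔP_B = 5.695e+05/3.712e+04 = 15.3.

ΔP_A/ΔP_B ≈ 15.3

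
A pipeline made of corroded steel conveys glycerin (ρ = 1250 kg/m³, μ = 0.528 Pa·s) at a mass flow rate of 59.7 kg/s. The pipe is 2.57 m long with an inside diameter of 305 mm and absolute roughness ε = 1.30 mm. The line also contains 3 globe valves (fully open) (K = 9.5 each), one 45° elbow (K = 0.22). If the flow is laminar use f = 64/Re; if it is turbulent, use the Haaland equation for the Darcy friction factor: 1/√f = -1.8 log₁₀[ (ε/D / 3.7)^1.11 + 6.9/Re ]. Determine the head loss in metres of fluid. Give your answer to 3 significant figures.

h_f ≈ 0.650 m

A = πD²/4 = π(0.305)²/4 = 0.07306 m²; mean velocity V = ṁ/(ρA) = 59.7/(1250 · 0.07306) = 0.6537 m/s.
Reynolds number Re = ρVD/μ = 1250 · 0.6537 · 0.305 / 0.528 = 472.
Re < 2300 → laminar flow, so f = 64/Re = 64/472 = 0.1356 (the turbulent correlation is not needed).
Total minor-loss coefficient ΣK = 3·9.5 + 1·0.22 = 28.7.
ΔP = [f·L/D + ΣK]·(ρV²/2) = [0.1356·2.57/0.305 + 28.7]·(1250·0.6537²/2) = [1.143 + 28.7]·267.1 = 7975 Pa.
Head loss h_f = ΔP/(ρg) = 7975/(1250·9.81) = 0.650 m.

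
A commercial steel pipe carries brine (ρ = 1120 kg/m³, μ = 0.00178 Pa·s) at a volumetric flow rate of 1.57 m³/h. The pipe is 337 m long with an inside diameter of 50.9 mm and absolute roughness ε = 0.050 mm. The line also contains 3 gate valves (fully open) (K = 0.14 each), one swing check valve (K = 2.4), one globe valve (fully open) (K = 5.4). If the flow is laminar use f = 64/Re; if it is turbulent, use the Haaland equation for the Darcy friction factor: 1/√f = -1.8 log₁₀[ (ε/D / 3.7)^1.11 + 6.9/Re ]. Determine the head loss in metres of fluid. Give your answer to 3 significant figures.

Q = 1.57 m³/h = 1.57/3600 = 0.0004361 m³/s.
Cross-sectional area A = πD²/4 = π(0.0509)²/4 = 0.002035 m²; mean velocity V = Q/A = 0.0004361/0.002035 = 0.2143 m/s.
Reynolds number Re = ρVD/μ = 1120 · 0.2143 · 0.0509 / 0.00178 = 6864.
Re > 4000 → turbulent. Relative roughness ε/D = 5e-05/0.0509 = 0.000982. Haaland: 1/√f = -1.8 log₁₀[(0.000982/3.7)^1.11 + 6.9/6864] = -1.8 log₁₀[0.000107 + 0.00101] = 5.317, so f = 0.03538.
Total minor-loss coefficient ΣK = 3·0.14 + 1·2.4 + 1·5.4 = 8.22.
ΔP = [f·L/D + ΣK]·(ρV²/2) = [0.03538·337/0.0509 + 8.22]·(1120·0.2143²/2) = [234.2 + 8.22]·25.72 = 6237 Pa.
Head loss h_f = ΔP/(ρg) = 6237/(1120·9.81) = 0.568 m.

h_f ≈ 0.568 m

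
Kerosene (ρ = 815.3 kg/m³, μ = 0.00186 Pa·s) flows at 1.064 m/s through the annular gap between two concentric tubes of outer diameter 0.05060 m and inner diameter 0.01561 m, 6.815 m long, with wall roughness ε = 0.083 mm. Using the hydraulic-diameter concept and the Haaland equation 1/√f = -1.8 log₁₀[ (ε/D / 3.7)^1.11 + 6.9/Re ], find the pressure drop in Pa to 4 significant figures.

Hydraulic diameter D_h = 4A/P = D_o - D_i = 0.0506 - 0.01561 = 0.03499 m.
Re = ρVD_h/μ = 815.3·1.064·0.03499/0.00186 = 1.632e+04.
ε/D_h = 8.3e-05/0.03499 = 0.00237; Haaland gives 1/√f = -1.8 log₁₀[0.000286+0.000423] = 5.67, so f = 0.03111.
ΔP = f(L/D_h)(ρV²/2) = 0.03111·6.815/0.03499·461.5 = 2796 Pa.

ΔP ≈ 2796 Pa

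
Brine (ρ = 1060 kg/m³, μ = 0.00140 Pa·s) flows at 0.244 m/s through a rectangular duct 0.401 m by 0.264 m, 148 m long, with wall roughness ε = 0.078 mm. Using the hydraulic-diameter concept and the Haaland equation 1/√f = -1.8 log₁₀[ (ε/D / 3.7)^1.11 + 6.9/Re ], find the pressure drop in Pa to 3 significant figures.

ΔP ≈ 305 Pa

Hydraulic diameter D_h = 4A/P = 4·(0.401·0.264)/(2·(0.401+0.264)) = 0.4235/1.33 = 0.3184 m.
Re = ρVD_h/μ = 1060·0.244·0.3184/0.0014 = 5.882e+04.
ε/D_h = 7.8e-05/0.3184 = 0.000245; Haaland gives 1/√f = -1.8 log₁₀[2.3e-05+0.000117] = 6.935, so f = 0.02079.
ΔP = f(L/D_h)(ρV²/2) = 0.02079·148/0.3184·31.55 = 304.9 Pa.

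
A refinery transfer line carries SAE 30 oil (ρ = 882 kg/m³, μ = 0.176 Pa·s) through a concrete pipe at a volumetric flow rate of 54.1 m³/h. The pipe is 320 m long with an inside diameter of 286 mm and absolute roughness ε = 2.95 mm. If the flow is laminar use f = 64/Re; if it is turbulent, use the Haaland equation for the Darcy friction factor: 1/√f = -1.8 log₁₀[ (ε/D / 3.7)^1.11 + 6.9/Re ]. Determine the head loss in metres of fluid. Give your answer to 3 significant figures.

h_f ≈ 0.596 m

Q = 54.1 m³/h = 54.1/3600 = 0.01503 m³/s.
Cross-sectional area A = πD²/4 = π(0.286)²/4 = 0.06424 m²; mean velocity V = Q/A = 0.01503/0.06424 = 0.2339 m/s.
Reynolds number Re = ρVD/μ = 882 · 0.2339 · 0.286 / 0.176 = 335.3.
Re < 2300 → laminar flow, so f = 64/Re = 64/335.3 = 0.1909 (the turbulent correlation is not needed).
Darcy-Weisbach: ΔP = f(L/D)(ρV²/2) = 0.1909·(320/0.286)·(882·0.2339²/2) = 0.1909·1119·24.13 = 5154 Pa.
Head loss h_f = ΔP/(ρg) = 5154/(882·9.81) = 0.596 m.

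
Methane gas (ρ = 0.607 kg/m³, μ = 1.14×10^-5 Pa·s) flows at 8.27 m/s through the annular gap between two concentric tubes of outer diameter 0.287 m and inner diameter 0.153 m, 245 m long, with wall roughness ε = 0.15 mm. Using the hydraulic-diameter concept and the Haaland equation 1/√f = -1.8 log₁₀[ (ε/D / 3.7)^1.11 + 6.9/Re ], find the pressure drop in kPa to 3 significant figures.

ΔP ≈ 0.895 kPa

Hydraulic diameter D_h = 4A/P = D_o - D_i = 0.287 - 0.153 = 0.134 m.
Re = ρVD_h/μ = 0.607·8.27·0.134/1.14e-05 = 5.901e+04.
ε/D_h = 0.00015/0.134 = 0.00112; Haaland gives 1/√f = -1.8 log₁₀[0.000124+0.000117] = 6.512, so f = 0.02358.
ΔP = f(L/D_h)(ρV²/2) = 0.02358·245/0.134·20.76 = 894.9 Pa.
ΔP = 0.895 kPa.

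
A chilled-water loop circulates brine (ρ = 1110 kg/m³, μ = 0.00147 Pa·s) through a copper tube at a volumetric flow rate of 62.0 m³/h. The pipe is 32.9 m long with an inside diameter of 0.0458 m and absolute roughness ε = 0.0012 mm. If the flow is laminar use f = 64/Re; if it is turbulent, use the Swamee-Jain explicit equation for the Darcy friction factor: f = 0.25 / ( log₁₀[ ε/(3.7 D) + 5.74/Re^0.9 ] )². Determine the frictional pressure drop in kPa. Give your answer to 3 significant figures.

Q = 62.0 m³/h = 62.0/3600 = 0.01722 m³/s.
Cross-sectional area A = πD²/4 = π(0.0458)²/4 = 0.001647 m²; mean velocity V = Q/A = 0.01722/0.001647 = 10.45 m/s.
Reynolds number Re = ρVD/μ = 1110 · 10.45 · 0.0458 / 0.00147 = 3.615e+05.
Re > 4000 → turbulent. Relative roughness ε/D = 1.2e-06/0.0458 = 2.62e-05. Swamee-Jain: f = 0.25/(log₁₀[2.62e-05/3.7 + 5.74/3.615e+05^0.9])² = 0.25/(log₁₀[7.08e-06 + 5.71e-05])² = 0.25/(-4.193)² = 0.01422.
Darcy-Weisbach: ΔP = f(L/D)(ρV²/2) = 0.01422·(32.9/0.0458)·(1110·10.45²/2) = 0.01422·718.3·6.065e+04 = 6.196e+05 Pa.
ΔP = 6.196e+05 Pa = 620 kPa.

ΔP ≈ 620 kPa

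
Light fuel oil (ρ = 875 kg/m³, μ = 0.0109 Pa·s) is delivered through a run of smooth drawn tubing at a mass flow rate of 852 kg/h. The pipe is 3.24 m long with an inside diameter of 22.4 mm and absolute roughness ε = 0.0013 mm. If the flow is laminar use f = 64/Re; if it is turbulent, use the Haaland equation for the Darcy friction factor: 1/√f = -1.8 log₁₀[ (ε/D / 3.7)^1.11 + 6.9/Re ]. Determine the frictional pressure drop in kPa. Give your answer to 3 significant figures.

ΔP ≈ 1.55 kPa

ṁ = 852 kg/h = 852/3600 = 0.2367 kg/s.
A = πD²/4 = π(0.0224)²/4 = 0.0003941 m²; mean velocity V = ṁ/(ρA) = 0.2367/(875 · 0.0003941) = 0.6863 m/s.
Reynolds number Re = ρVD/μ = 875 · 0.6863 · 0.0224 / 0.0109 = 1234.
Re < 2300 → laminar flow, so f = 64/Re = 64/1234 = 0.05186 (the turbulent correlation is not needed).
Darcy-Weisbach: ΔP = f(L/D)(ρV²/2) = 0.05186·(3.24/0.0224)·(875·0.6863²/2) = 0.05186·144.6·206.1 = 1546 Pa.
ΔP = 1546 Pa = 1.55 kPa.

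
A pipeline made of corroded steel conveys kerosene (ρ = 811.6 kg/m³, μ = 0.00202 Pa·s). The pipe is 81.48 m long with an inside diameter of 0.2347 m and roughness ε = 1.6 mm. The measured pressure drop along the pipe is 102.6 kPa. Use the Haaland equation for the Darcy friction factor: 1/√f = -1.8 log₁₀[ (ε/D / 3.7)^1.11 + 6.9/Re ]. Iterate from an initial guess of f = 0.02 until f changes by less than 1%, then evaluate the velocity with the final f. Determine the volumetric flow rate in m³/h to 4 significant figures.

Q ≈ 724.4 m³/h

Rearranging Darcy-Weisbach: V = √(2·ΔP·D/(f·L·ρ)). With ε/D = 0.0016/0.2347 = 0.00682, iterate starting from f = 0.02:
  f = 0.02 → V = √(2·1.026e+05·0.2347/(0.02·81.48·811.6)) = 6.034 m/s; Re = ρVD/μ = 5.69e+05; f → 0.03362
  f = 0.03362 → V = 4.654 m/s; Re = 4.389e+05; f → 0.03366
Converged (Δf/f < 1%). With the final f = 0.03366: V = √(2·1.026e+05·0.2347/(0.03366·81.48·811.6)) = 4.651 m/s.
Q = V·A = 4.651·(π/4·0.2347²) = 0.2012 m³/s = 724.4 m³/h.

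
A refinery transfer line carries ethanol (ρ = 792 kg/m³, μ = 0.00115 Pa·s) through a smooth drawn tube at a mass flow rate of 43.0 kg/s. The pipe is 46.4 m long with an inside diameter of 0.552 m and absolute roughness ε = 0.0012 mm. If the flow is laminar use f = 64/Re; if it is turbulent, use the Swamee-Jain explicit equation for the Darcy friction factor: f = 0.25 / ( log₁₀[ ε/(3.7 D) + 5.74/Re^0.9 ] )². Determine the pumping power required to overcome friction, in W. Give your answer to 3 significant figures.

A = πD²/4 = π(0.552)²/4 = 0.2393 m²; mean velocity V = ṁ/(ρA) = 43/(792 · 0.2393) = 0.2269 m/s.
Reynolds number Re = ρVD/μ = 792 · 0.2269 · 0.552 / 0.00115 = 8.625e+04.
Re > 4000 → turbulent. Relative roughness ε/D = 1.2e-06/0.552 = 2.17e-06. Swamee-Jain: f = 0.25/(log₁₀[2.17e-06/3.7 + 5.74/8.625e+04^0.9])² = 0.25/(log₁₀[5.88e-07 + 0.000207])² = 0.25/(-3.682)² = 0.01844.
Darcy-Weisbach: ΔP = f(L/D)(ρV²/2) = 0.01844·(46.4/0.552)·(792·0.2269²/2) = 0.01844·84.06·20.38 = 31.59 Pa.
Q = ṁ/ρ = 43/792 = 0.05429 m³/s.
Pumping power P = QΔP = 0.05429·31.59 = 1.715 W = 1.72 W.

P ≈ 1.72 W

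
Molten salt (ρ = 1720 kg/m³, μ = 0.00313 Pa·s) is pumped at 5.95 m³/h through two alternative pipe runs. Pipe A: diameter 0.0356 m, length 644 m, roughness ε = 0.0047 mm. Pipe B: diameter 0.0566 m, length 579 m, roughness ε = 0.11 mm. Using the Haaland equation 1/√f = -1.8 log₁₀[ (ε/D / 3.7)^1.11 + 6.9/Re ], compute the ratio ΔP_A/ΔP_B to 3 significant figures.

Pipe A: V = Q/A = 0.001653/0.0009954 = 1.66 m/s; Re = 3.248e+04; ε/D = 0.000132; Haaland → f = 0.02317; ΔP_A = f(L/D)(ρV²/2) = 9.938e+05 Pa.
Pipe B: V = Q/A = 0.001653/0.002516 = 0.6569 m/s; Re = 2.043e+04; ε/D = 0.00194; Haaland → f = 0.02928; ΔP_B = f(L/D)(ρV²/2) = 1.111e+05 Pa.
ΔP_A/ΔP_B = 9.938e+05/1.111e+05 = 8.94.

ΔP_A/ΔP_B ≈ 8.94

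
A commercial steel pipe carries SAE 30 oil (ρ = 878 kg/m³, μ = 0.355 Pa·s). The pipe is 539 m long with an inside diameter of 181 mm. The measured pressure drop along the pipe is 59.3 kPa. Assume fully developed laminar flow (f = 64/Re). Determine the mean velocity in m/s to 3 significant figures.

For laminar flow, f = 64/Re with Re = ρVD/μ, so Darcy-Weisbach reduces to ΔP = 32μLV/D². Solving for V: V = ΔP·D²/(32μL) = 5.93e+04·(0.181)²/(32·0.355·539) = 0.3173 m/s.
Check: Re = ρVD/μ = 878·0.3173·0.181/0.355 = 142 < 2300, so the laminar assumption holds.

V ≈ 0.317 m/s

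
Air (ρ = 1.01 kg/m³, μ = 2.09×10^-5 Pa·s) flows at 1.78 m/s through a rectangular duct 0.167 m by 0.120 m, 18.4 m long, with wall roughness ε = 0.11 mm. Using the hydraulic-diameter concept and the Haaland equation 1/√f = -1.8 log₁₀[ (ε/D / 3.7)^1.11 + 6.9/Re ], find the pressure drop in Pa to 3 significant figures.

ΔP ≈ 6.43 Pa

Hydraulic diameter D_h = 4A/P = 4·(0.167·0.12)/(2·(0.167+0.12)) = 0.08016/0.574 = 0.1397 m.
Re = ρVD_h/μ = 1.01·1.78·0.1397/2.09e-05 = 1.201e+04.
ε/D_h = 0.00011/0.1397 = 0.000788; Haaland gives 1/√f = -1.8 log₁₀[8.4e-05+0.000574] = 5.727, so f = 0.03049.
ΔP = f(L/D_h)(ρV²/2) = 0.03049·18.4/0.1397·1.6 = 6.428 Pa.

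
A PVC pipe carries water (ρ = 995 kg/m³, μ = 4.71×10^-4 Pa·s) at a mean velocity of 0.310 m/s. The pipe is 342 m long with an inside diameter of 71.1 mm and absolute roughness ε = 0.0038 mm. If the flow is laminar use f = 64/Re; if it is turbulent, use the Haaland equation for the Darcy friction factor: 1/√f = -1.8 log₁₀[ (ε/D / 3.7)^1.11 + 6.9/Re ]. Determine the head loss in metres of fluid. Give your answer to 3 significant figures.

h_f ≈ 0.499 m

Reynolds number Re = ρVD/μ = 995 · 0.31 · 0.0711 / 0.000471 = 4.656e+04.
Re > 4000 → turbulent. Relative roughness ε/D = 3.8e-06/0.0711 = 5.34e-05. Haaland: 1/√f = -1.8 log₁₀[(5.34e-05/3.7)^1.11 + 6.9/4.656e+04] = -1.8 log₁₀[4.24e-06 + 0.000148] = 6.87, so f = 0.02118.
Darcy-Weisbach: ΔP = f(L/D)(ρV²/2) = 0.02118·(342/0.0711)·(995·0.31²/2) = 0.02118·4810·47.81 = 4872 Pa.
Head loss h_f = ΔP/(ρg) = 4872/(995·9.81) = 0.499 m.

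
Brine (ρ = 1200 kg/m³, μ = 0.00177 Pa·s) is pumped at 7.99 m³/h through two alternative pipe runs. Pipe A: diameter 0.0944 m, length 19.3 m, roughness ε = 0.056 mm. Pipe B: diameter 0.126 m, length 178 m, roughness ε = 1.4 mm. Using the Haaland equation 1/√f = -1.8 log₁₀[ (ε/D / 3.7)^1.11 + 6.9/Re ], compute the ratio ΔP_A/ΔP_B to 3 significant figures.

Pipe A: V = Q/A = 0.002219/0.006999 = 0.3171 m/s; Re = 2.03e+04; ε/D = 0.000593; Haaland → f = 0.02675; ΔP_A = f(L/D)(ρV²/2) = 330 Pa.
Pipe B: V = Q/A = 0.002219/0.01247 = 0.178 m/s; Re = 1.521e+04; ε/D = 0.0111; Haaland → f = 0.04263; ΔP_B = f(L/D)(ρV²/2) = 1145 Pa.
ΔP_A/ΔP_B = 330/1145 = 0.288.

ΔP_A/ΔP_B ≈ 0.288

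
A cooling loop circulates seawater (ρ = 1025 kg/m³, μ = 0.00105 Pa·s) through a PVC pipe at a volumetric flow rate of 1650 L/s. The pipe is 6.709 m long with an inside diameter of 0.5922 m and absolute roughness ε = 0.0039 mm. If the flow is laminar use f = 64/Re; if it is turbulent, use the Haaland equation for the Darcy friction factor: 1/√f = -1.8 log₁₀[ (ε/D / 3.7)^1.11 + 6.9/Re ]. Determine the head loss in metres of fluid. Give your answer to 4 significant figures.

Q = 1650 L/s = 1650/1000 = 1.65 m³/s.
Cross-sectional area A = πD²/4 = π(0.5922)²/4 = 0.2754 m²; mean velocity V = Q/A = 1.65/0.2754 = 5.99 m/s.
Reynolds number Re = ρVD/μ = 1025 · 5.99 · 0.5922 / 0.00105 = 3.463e+06.
Re > 4000 → turbulent. Relative roughness ε/D = 3.9e-06/0.5922 = 6.59e-06. Haaland: 1/√f = -1.8 log₁₀[(6.59e-06/3.7)^1.11 + 6.9/3.463e+06] = -1.8 log₁₀[4.15e-07 + 1.99e-06] = 10.11, so f = 0.009777.
Darcy-Weisbach: ΔP = f(L/D)(ρV²/2) = 0.009777·(6.709/0.5922)·(1025·5.99²/2) = 0.009777·11.33·1.839e+04 = 2037 Pa.
Head loss h_f = ΔP/(ρg) = 2037/(1025·9.81) = 0.2026 m.

h_f ≈ 0.2026 m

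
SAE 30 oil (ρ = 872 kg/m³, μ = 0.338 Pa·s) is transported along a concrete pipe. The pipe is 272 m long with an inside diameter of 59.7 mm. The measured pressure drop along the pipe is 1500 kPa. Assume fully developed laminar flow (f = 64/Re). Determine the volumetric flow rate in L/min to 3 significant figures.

Q ≈ 305 L/min

For laminar flow, f = 64/Re with Re = ρVD/μ, so Darcy-Weisbach reduces to ΔP = 32μLV/D². Solving for V: V = ΔP·D²/(32μL) = 1.5e+06·(0.0597)²/(32·0.338·272) = 1.817 m/s.
Check: Re = ρVD/μ = 872·1.817·0.0597/0.338 = 279.9 < 2300, so the laminar assumption holds.
Q = V·A = 1.817·(π/4·0.0597²) = 0.005087 m³/s = 305 L/min.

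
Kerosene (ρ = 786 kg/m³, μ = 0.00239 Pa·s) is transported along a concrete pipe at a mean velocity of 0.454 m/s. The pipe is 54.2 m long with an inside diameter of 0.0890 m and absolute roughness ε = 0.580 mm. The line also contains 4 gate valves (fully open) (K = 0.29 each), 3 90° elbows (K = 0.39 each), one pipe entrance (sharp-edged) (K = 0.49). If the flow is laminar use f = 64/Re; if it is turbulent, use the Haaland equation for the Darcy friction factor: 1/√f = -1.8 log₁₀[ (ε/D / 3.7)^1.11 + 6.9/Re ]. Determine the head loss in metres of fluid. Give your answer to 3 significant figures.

Reynolds number Re = ρVD/μ = 786 · 0.454 · 0.089 / 0.00239 = 1.329e+04.
Re > 4000 → turbulent. Relative roughness ε/D = 0.00058/0.089 = 0.00652. Haaland: 1/√f = -1.8 log₁₀[(0.00652/3.7)^1.11 + 6.9/1.329e+04] = -1.8 log₁₀[0.000877 + 0.000519] = 5.139, so f = 0.03786.
Total minor-loss coefficient ΣK = 4·0.29 + 3·0.39 + 1·0.49 = 2.82.
ΔP = [f·L/D + ΣK]·(ρV²/2) = [0.03786·54.2/0.089 + 2.82]·(786·0.454²/2) = [23.06 + 2.82]·81 = 2096 Pa.
Head loss h_f = ΔP/(ρg) = 2096/(786·9.81) = 0.272 m.

h_f ≈ 0.272 m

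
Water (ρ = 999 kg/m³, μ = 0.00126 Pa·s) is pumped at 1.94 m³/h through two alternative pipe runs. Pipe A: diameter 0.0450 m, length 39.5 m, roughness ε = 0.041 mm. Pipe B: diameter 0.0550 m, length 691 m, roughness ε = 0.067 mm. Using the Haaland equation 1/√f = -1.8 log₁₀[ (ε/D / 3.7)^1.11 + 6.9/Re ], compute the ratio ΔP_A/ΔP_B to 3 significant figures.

ΔP_A/ΔP_B ≈ 0.147

Pipe A: V = Q/A = 0.0005389/0.00159 = 0.3388 m/s; Re = 1.209e+04; ε/D = 0.000911; Haaland → f = 0.03063; ΔP_A = f(L/D)(ρV²/2) = 1542 Pa.
Pipe B: V = Q/A = 0.0005389/0.002376 = 0.2268 m/s; Re = 9891; ε/D = 0.00122; Haaland → f = 0.03256; ΔP_B = f(L/D)(ρV²/2) = 1.051e+04 Pa.
ΔP_A/ΔP_B = 1542/1.051e+04 = 0.147.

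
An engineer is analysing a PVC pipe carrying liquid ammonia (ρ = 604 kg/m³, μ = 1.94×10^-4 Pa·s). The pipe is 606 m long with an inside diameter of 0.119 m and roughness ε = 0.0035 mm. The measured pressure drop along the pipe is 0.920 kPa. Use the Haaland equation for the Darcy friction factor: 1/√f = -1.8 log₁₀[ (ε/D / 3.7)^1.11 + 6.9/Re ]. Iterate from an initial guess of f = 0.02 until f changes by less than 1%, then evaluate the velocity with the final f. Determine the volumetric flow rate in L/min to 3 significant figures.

Q ≈ 116 L/min

Rearranging Darcy-Weisbach: V = √(2·ΔP·D/(f·L·ρ)). With ε/D = 3.5e-06/0.119 = 2.94e-05, iterate starting from f = 0.02:
  f = 0.02 → V = √(2·920·0.119/(0.02·606·604)) = 0.1729 m/s; Re = ρVD/μ = 6.408e+04; f → 0.01969
  f = 0.01969 → V = 0.1743 m/s; Re = 6.458e+04; f → 0.01966
Converged (Δf/f < 1%). With the final f = 0.01966: V = √(2·920·0.119/(0.01966·606·604)) = 0.1744 m/s.
Q = V·A = 0.1744·(π/4·0.119²) = 0.00194 m³/s = 116 L/min.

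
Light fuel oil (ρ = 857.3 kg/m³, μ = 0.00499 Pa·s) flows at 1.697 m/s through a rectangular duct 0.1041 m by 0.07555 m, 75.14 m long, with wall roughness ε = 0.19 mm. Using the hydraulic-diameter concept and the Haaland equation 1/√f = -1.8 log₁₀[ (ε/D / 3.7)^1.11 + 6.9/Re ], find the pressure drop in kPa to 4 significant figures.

ΔP ≈ 30.46 kPa

Hydraulic diameter D_h = 4A/P = 4·(0.1041·0.07555)/(2·(0.1041+0.07555)) = 0.03146/0.3593 = 0.08756 m.
Re = ρVD_h/μ = 857.3·1.697·0.08756/0.00499 = 2.553e+04.
ε/D_h = 0.00019/0.08756 = 0.00217; Haaland gives 1/√f = -1.8 log₁₀[0.000259+0.00027] = 5.898, so f = 0.02875.
ΔP = f(L/D_h)(ρV²/2) = 0.02875·75.14/0.08756·1234 = 3.046e+04 Pa.
ΔP = 30.46 kPa.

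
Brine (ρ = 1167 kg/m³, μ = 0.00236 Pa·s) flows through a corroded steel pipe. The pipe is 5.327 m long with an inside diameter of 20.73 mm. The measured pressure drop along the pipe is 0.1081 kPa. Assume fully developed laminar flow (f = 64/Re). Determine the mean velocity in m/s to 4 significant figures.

V ≈ 0.1155 m/s

For laminar flow, f = 64/Re with Re = ρVD/μ, so Darcy-Weisbach reduces to ΔP = 32μLV/D². Solving for V: V = ΔP·D²/(32μL) = 108.1·(0.02073)²/(32·0.00236·5.327) = 0.1155 m/s.
Check: Re = ρVD/μ = 1167·0.1155·0.02073/0.00236 = 1184 < 2300, so the laminar assumption holds.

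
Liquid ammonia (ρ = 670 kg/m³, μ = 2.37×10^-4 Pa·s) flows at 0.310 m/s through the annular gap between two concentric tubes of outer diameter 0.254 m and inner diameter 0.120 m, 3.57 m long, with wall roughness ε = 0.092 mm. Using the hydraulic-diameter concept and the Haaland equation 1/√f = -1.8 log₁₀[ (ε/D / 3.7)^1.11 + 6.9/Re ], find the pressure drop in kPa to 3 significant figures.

Hydraulic diameter D_h = 4A/P = D_o - D_i = 0.254 - 0.12 = 0.134 m.
Re = ρVD_h/μ = 670·0.31·0.134/0.000237 = 1.174e+05.
ε/D_h = 9.2e-05/0.134 = 0.000687; Haaland gives 1/√f = -1.8 log₁₀[7.21e-05+5.88e-05] = 6.99, so f = 0.02047.
ΔP = f(L/D_h)(ρV²/2) = 0.02047·3.57/0.134·32.19 = 17.56 Pa.
ΔP = 0.0176 kPa.

ΔP ≈ 0.0176 kPa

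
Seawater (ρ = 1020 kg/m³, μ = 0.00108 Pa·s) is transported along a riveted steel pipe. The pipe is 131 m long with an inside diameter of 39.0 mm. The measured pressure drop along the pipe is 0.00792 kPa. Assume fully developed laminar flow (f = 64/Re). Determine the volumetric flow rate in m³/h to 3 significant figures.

For laminar flow, f = 64/Re with Re = ρVD/μ, so Darcy-Weisbach reduces to ΔP = 32μLV/D². Solving for V: V = ΔP·D²/(32μL) = 7.92·(0.039)²/(32·0.00108·131) = 0.002661 m/s.
Check: Re = ρVD/μ = 1020·0.002661·0.039/0.00108 = 98.01 < 2300, so the laminar assumption holds.
Q = V·A = 0.002661·(π/4·0.039²) = 3.179e-06 m³/s = 0.0114 m³/h.

Q ≈ 0.0114 m³/h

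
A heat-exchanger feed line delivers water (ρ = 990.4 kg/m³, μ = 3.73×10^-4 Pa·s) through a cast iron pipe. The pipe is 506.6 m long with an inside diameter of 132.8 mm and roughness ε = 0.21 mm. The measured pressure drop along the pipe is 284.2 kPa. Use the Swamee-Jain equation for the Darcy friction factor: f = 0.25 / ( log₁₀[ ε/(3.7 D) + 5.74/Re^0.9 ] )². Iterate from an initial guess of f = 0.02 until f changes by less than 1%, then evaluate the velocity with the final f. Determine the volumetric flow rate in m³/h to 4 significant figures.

Rearranging Darcy-Weisbach: V = √(2·ΔP·D/(f·L·ρ)). With ε/D = 0.00021/0.1328 = 0.00158, iterate starting from f = 0.02:
  f = 0.02 → V = √(2·2.842e+05·0.1328/(0.02·506.6·990.4)) = 2.743 m/s; Re = ρVD/μ = 9.671e+05; f → 0.02233
  f = 0.02233 → V = 2.596 m/s; Re = 9.152e+05; f → 0.02235
Converged (Δf/f < 1%). With the final f = 0.02235: V = √(2·2.842e+05·0.1328/(0.02235·506.6·990.4)) = 2.595 m/s.
Q = V·A = 2.595·(π/4·0.1328²) = 0.03594 m³/s = 129.4 m³/h.

Q ≈ 129.4 m³/h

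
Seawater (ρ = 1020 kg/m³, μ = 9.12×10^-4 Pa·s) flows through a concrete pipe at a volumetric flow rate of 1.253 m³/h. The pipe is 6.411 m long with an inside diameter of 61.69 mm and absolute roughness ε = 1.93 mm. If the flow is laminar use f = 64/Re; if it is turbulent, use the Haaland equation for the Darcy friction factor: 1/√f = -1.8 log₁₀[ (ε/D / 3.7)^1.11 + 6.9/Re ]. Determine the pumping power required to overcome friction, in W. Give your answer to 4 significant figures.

Q = 1.253 m³/h = 1.253/3600 = 0.0003481 m³/s.
Cross-sectional area A = πD²/4 = π(0.06169)²/4 = 0.002989 m²; mean velocity V = Q/A = 0.0003481/0.002989 = 0.1164 m/s.
Reynolds number Re = ρVD/μ = 1020 · 0.1164 · 0.06169 / 0.000912 = 8034.
Re > 4000 → turbulent. Relative roughness ε/D = 0.00193/0.06169 = 0.0313. Haaland: 1/√f = -1.8 log₁₀[(0.0313/3.7)^1.11 + 6.9/8034] = -1.8 log₁₀[0.005 + 0.000859] = 4.018, so f = 0.06195.
Darcy-Weisbach: ΔP = f(L/D)(ρV²/2) = 0.06195·(6.411/0.06169)·(1020·0.1164²/2) = 0.06195·103.9·6.916 = 44.52 Pa.
Pumping power P = QΔP = 0.0003481·44.52 = 0.015496 W = 0.01550 W.

P ≈ 0.01550 W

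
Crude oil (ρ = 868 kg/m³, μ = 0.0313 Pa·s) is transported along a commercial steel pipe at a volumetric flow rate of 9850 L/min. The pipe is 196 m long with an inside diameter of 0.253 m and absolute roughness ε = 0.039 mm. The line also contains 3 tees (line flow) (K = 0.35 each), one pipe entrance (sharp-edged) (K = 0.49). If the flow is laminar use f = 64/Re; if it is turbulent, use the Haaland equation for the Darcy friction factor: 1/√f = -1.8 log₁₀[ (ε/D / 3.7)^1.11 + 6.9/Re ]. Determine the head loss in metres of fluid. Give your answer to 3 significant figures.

Q = 9850 L/min = 9850/60000 = 0.1642 m³/s.
Cross-sectional area A = πD²/4 = π(0.253)²/4 = 0.05027 m²; mean velocity V = Q/A = 0.1642/0.05027 = 3.266 m/s.
Reynolds number Re = ρVD/μ = 868 · 3.266 · 0.253 / 0.0313 = 2.291e+04.
Re > 4000 → turbulent. Relative roughness ε/D = 3.9e-05/0.253 = 0.000154. Haaland: 1/√f = -1.8 log₁₀[(0.000154/3.7)^1.11 + 6.9/2.291e+04] = -1.8 log₁₀[1.37e-05 + 0.000301] = 6.303, so f = 0.02517.
Total minor-loss coefficient ΣK = 3·0.35 + 1·0.49 = 1.54.
ΔP = [f·L/D + ΣK]·(ρV²/2) = [0.02517·196/0.253 + 1.54]·(868·3.266²/2) = [19.5 + 1.54]·4628 = 9.737e+04 Pa.
Head loss h_f = ΔP/(ρg) = 9.737e+04/(868·9.81) = 11.4 m.

h_f ≈ 11.4 m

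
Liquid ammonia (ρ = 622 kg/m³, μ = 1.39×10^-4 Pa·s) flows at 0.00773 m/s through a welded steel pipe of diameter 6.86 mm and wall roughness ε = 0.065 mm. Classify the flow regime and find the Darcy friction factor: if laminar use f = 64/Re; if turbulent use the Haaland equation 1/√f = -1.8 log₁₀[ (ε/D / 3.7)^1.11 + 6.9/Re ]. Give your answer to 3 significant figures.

Re = ρVD/μ = 622·0.00773·0.00686/0.000139 = 237.3.
Re < 2300 → laminar, so f = 64/Re = 0.2697 (roughness is irrelevant in laminar flow).

f ≈ 0.270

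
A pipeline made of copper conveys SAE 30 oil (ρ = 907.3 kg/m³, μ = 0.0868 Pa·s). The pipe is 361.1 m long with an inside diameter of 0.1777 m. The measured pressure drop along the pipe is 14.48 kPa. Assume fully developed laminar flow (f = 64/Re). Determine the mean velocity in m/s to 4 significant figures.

V ≈ 0.4559 m/s

For laminar flow, f = 64/Re with Re = ρVD/μ, so Darcy-Weisbach reduces to ΔP = 32μLV/D². Solving for V: V = ΔP·D²/(32μL) = 1.448e+04·(0.1777)²/(32·0.0868·361.1) = 0.4559 m/s.
Check: Re = ρVD/μ = 907.3·0.4559·0.1777/0.0868 = 846.8 < 2300, so the laminar assumption holds.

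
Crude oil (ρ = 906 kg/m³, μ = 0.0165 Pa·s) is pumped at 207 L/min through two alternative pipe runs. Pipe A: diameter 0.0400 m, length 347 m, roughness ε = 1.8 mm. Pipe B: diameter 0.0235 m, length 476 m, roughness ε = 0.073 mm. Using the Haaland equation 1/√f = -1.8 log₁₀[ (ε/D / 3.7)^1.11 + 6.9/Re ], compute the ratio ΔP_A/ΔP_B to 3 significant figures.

Pipe A: V = Q/A = 0.00345/0.001257 = 2.745 m/s; Re = 6030; ε/D = 0.045; Haaland → f = 0.07246; ΔP_A = f(L/D)(ρV²/2) = 2.146e+06 Pa.
Pipe B: V = Q/A = 0.00345/0.0004337 = 7.954 m/s; Re = 1.026e+04; ε/D = 0.00311; Haaland → f = 0.03486; ΔP_B = f(L/D)(ρV²/2) = 2.023e+07 Pa.
ΔP_A/ΔP_B = 2.146e+06/2.023e+07 = 0.106.

ΔP_A/ΔP_B ≈ 0.106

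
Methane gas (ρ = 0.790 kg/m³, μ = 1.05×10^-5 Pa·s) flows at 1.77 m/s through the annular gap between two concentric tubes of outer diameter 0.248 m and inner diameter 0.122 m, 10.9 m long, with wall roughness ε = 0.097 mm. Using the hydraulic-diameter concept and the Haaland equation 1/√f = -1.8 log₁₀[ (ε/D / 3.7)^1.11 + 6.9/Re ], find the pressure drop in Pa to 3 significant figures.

ΔP ≈ 3.02 Pa

Hydraulic diameter D_h = 4A/P = D_o - D_i = 0.248 - 0.122 = 0.126 m.
Re = ρVD_h/μ = 0.79·1.77·0.126/1.05e-05 = 1.678e+04.
ε/D_h = 9.7e-05/0.126 = 0.00077; Haaland gives 1/√f = -1.8 log₁₀[8.19e-05+0.000411] = 5.953, so f = 0.02822.
ΔP = f(L/D_h)(ρV²/2) = 0.02822·10.9/0.126·1.237 = 3.021 Pa.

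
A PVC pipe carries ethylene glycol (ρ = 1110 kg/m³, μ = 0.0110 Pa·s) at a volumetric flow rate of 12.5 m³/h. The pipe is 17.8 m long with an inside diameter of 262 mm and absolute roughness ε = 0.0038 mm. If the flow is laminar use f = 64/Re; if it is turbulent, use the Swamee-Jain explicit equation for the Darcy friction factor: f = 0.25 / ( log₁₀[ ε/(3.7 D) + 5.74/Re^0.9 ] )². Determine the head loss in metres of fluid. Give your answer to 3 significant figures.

h_f ≈ 5.40×10^-4 m

Q = 12.5 m³/h = 12.5/3600 = 0.003472 m³/s.
Cross-sectional area A = πD²/4 = π(0.262)²/4 = 0.05391 m²; mean velocity V = Q/A = 0.003472/0.05391 = 0.0644 m/s.
Reynolds number Re = ρVD/μ = 1110 · 0.0644 · 0.262 / 0.011 = 1703.
Re < 2300 → laminar flow, so f = 64/Re = 64/1703 = 0.03759 (the turbulent correlation is not needed).
Darcy-Weisbach: ΔP = f(L/D)(ρV²/2) = 0.03759·(17.8/0.262)·(1110·0.0644²/2) = 0.03759·67.94·2.302 = 5.879 Pa.
Head loss h_f = ΔP/(ρg) = 5.879/(1110·9.81) = 5.40×10^-4 m.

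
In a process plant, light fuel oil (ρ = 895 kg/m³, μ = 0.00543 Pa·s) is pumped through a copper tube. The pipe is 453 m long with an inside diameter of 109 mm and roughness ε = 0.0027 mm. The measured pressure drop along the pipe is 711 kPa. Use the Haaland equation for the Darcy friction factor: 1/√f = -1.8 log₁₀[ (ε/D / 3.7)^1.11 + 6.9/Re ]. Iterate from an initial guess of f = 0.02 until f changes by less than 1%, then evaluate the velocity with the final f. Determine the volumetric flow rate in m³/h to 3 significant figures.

Rearranging Darcy-Weisbach: V = √(2·ΔP·D/(f·L·ρ)). With ε/D = 2.7e-06/0.109 = 2.48e-05, iterate starting from f = 0.02:
  f = 0.02 → V = √(2·7.11e+05·0.109/(0.02·453·895)) = 4.372 m/s; Re = ρVD/μ = 7.855e+04; f → 0.01884
  f = 0.01884 → V = 4.505 m/s; Re = 8.093e+04; f → 0.01872
Converged (Δf/f < 1%). With the final f = 0.01872: V = √(2·7.11e+05·0.109/(0.01872·453·895)) = 4.519 m/s.
Q = V·A = 4.519·(π/4·0.109²) = 0.04217 m³/s = 152 m³/h.

Q ≈ 152 m³/h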